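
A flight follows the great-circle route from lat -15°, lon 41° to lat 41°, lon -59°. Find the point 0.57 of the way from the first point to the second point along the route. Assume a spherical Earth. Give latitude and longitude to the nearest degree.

≈ lat 24°, lon -7°

From cos δ = sin φ₁ sin φ₂ + cos φ₁ cos φ₂ cos Δλ, the central angle is δ ≈ 1.872 rad (107.2°).
Interpolate at f = 0.57 with slerp weights a = sin((1−f)δ)/sin δ ≈ 0.755, b = sin(fδ)/sin δ ≈ 0.917.
p = a·p₁ + b·p₂ ≈ (0.907, -0.115, 0.406); φ = arcsin(p_z) ≈ 23.97°, λ = atan2(p_y, p_x) ≈ -7.23°.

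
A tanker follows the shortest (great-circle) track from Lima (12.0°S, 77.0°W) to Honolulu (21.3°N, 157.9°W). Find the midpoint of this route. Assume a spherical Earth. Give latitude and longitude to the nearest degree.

≈ 6°N, 116°W

Convert each endpoint to a unit vector on the sphere (x = cos φ cos λ, y = cos φ sin λ, z = sin φ).
The central angle between the endpoints is δ = arccos(p₁·p₂) ≈ 1.502 rad (86.1°).
Interpolate at f = 1/2 with slerp weights a = sin((1−f)δ)/sin δ ≈ 0.684, b = sin(fδ)/sin δ ≈ 0.684.
p = a·p₁ + b·p₂ ≈ (-0.440, -0.892, 0.106); φ = arcsin(p_z) ≈ 6.10°, λ = atan2(p_y, p_x) ≈ -116.26°.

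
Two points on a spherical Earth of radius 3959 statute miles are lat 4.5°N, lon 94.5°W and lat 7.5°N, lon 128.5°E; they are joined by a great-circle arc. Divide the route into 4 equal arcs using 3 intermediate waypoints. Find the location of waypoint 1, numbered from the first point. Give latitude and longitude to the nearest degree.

≈ lat 12°N, lon 128°W

Convert each endpoint to a unit vector on the sphere (x = cos φ cos λ, y = cos φ sin λ, z = sin φ).
The central angle between the endpoints is δ = arccos(p₁·p₂) ≈ 2.364 rad (135.4°).
Interpolate at f = 1/4 with slerp weights a = sin((1−f)δ)/sin δ ≈ 1.396, b = sin(fδ)/sin δ ≈ 0.794.
p = a·p₁ + b·p₂ ≈ (-0.599, -0.772, 0.213); φ = arcsin(p_z) ≈ 12.31°, λ = atan2(p_y, p_x) ≈ -127.84°.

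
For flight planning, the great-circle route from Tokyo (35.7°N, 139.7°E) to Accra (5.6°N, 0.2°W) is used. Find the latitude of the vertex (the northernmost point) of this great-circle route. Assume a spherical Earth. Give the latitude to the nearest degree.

≈ 51°N

The great circle lies in the plane with unit normal n̂ = (p₁ × p₂)/|p₁ × p₂|.
Here n̂_z ≈ -0.629; the vertex latitude is φ_max = arccos|n̂_z| ≈ 51.0°.
Check via Clairaut: cos φ_max = |cos φ₁| · sin C = cos(35.7°)·sin(50.8°) ≈ 0.629, again giving ≈ 51.0°.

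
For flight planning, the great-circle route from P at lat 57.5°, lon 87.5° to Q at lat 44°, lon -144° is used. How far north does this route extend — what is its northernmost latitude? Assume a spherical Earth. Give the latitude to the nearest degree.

The great circle lies in the plane with unit normal n̂ = (p₁ × p₂)/|p₁ × p₂|.
Here n̂_z ≈ +0.322; the vertex latitude is φ_max = arccos|n̂_z| ≈ 71.2°.

≈ 71°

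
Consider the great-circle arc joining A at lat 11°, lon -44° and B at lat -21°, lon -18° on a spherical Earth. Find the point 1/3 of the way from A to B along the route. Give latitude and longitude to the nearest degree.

≈ lat 0°, lon -36°

Write both endpoints as unit vectors p₁, p₂ with components (cos φ cos λ, cos φ sin λ, sin φ).
The central angle between the endpoints is δ = arccos(p₁·p₂) ≈ 0.715 rad (40.9°).
Interpolate at f = 1/3 with slerp weights a = sin((1−f)δ)/sin δ ≈ 0.700, b = sin(fδ)/sin δ ≈ 0.360.
p = a·p₁ + b·p₂ ≈ (0.814, -0.581, 0.004); φ = arcsin(p_z) ≈ 0.26°, λ = atan2(p_y, p_x) ≈ -35.53°.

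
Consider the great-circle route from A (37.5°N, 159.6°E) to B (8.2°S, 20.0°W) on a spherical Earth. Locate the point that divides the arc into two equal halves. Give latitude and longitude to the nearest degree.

Write both endpoints as unit vectors p₁, p₂ with components (cos φ cos λ, cos φ sin λ, sin φ).
The central angle between the endpoints is δ = arccos(p₁·p₂) ≈ 2.630 rad (150.7°).
Interpolate at f = 1/2 with slerp weights a = sin((1−f)δ)/sin δ ≈ 1.977, b = sin(fδ)/sin δ ≈ 1.977.
p = a·p₁ + b·p₂ ≈ (0.369, -0.123, 0.921); φ = arcsin(p_z) ≈ 67.14°, λ = atan2(p_y, p_x) ≈ -18.38°.

≈ (67°N, 18°W)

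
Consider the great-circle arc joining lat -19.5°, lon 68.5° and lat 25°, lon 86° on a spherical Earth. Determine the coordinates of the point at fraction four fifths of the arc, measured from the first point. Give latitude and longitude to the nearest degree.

Convert each endpoint to a unit vector on the sphere (x = cos φ cos λ, y = cos φ sin λ, z = sin φ).
The central angle between the endpoints is δ = arccos(p₁·p₂) ≈ 0.832 rad (47.6°).
Interpolate at f = 4/5 with slerp weights a = sin((1−f)δ)/sin δ ≈ 0.224, b = sin(fδ)/sin δ ≈ 0.835.
p = a·p₁ + b·p₂ ≈ (0.130, 0.952, 0.278); φ = arcsin(p_z) ≈ 16.15°, λ = atan2(p_y, p_x) ≈ 82.21°.

≈ lat 16°, lon 82°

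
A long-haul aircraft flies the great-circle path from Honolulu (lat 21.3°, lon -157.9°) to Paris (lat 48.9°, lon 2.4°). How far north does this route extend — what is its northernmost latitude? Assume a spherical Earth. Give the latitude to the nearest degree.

≈ 77°

The great circle lies in the plane with unit normal n̂ = (p₁ × p₂)/|p₁ × p₂|.
Here n̂_z ≈ +0.217; the vertex latitude is φ_max = arccos|n̂_z| ≈ 77.5°.
Check via Clairaut: cos φ_max = |cos φ₁| · sin C = cos(21.3°)·sin(13.4°) ≈ 0.217, again giving ≈ 77.5°.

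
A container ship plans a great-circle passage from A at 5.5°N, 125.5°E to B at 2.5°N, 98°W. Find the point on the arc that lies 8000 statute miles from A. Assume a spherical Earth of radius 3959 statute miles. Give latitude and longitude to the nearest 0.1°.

Write both endpoints as unit vectors p₁, p₂ with components (cos φ cos λ, cos φ sin λ, sin φ).
The central angle between the endpoints is δ = arccos(p₁·p₂) ≈ 2.371 rad (135.8°). The total great-circle distance is δ·R ≈ 2.371 × 3959 ≈ 9385 mi, so the target fraction is f = 8000/9385 ≈ 0.852.
Interpolate at f ≈ 0.852 with slerp weights a = sin((1−f)δ)/sin δ ≈ 0.492, b = sin(fδ)/sin δ ≈ 1.292.
p = a·p₁ + b·p₂ ≈ (-0.464, -0.880, 0.103); φ = arcsin(p_z) ≈ 5.94°, λ = atan2(p_y, p_x) ≈ -117.80°.

≈ 5.9°N, 117.8°W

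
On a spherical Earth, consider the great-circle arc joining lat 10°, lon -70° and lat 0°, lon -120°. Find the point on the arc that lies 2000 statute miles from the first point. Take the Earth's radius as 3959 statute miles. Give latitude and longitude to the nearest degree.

Convert each endpoint to a unit vector on the sphere (x = cos φ cos λ, y = cos φ sin λ, z = sin φ).
The central angle between the endpoints is δ = arccos(p₁·p₂) ≈ 0.885 rad (50.7°). The total great-circle distance is δ·R ≈ 0.885 × 3959 ≈ 3505 mi, so the target fraction is f = 2000/3505 ≈ 0.571.
Interpolate at f ≈ 0.571 with slerp weights a = sin((1−f)δ)/sin δ ≈ 0.479, b = sin(fδ)/sin δ ≈ 0.625.
p = a·p₁ + b·p₂ ≈ (-0.151, -0.985, 0.083); φ = arcsin(p_z) ≈ 4.77°, λ = atan2(p_y, p_x) ≈ -98.72°.

≈ lat 5°, lon -99°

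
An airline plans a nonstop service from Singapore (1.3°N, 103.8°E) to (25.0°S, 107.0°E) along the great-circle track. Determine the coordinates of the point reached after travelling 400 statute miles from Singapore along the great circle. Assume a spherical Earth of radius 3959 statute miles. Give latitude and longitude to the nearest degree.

The haversine formula gives a central angle δ ≈ 0.462 rad (26.5°) between the endpoints. The total great-circle distance is δ·R ≈ 0.462 × 3959 ≈ 1830 mi, so the target fraction is f = 400/1830 ≈ 0.219.
Interpolate at f ≈ 0.219 with slerp weights a = sin((1−f)δ)/sin δ ≈ 0.792, b = sin(fδ)/sin δ ≈ 0.226.
p = a·p₁ + b·p₂ ≈ (-0.249, 0.965, -0.078); φ = arcsin(p_z) ≈ -4.45°, λ = atan2(p_y, p_x) ≈ 104.46°.

≈ (4°S, 104°E)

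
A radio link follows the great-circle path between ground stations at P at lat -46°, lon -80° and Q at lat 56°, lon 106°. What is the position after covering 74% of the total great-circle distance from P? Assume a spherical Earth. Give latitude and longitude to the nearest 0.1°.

≈ lat 72.5°, lon -138.8°

Convert each endpoint to a unit vector on the sphere (x = cos φ cos λ, y = cos φ sin λ, z = sin φ).
The central angle between the endpoints is δ = arccos(p₁·p₂) ≈ 2.955 rad (169.3°).
Interpolate at f = 0.74 with slerp weights a = sin((1−f)δ)/sin δ ≈ 3.750, b = sin(fδ)/sin δ ≈ 4.404.
p = a·p₁ + b·p₂ ≈ (-0.226, -0.198, 0.954); φ = arcsin(p_z) ≈ 72.49°, λ = atan2(p_y, p_x) ≈ -138.83°.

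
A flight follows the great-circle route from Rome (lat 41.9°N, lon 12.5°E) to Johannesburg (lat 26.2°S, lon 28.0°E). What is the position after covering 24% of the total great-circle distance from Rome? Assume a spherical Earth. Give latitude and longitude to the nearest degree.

Convert each endpoint to a unit vector on the sphere (x = cos φ cos λ, y = cos φ sin λ, z = sin φ).
The central angle between the endpoints is δ = arccos(p₁·p₂) ≈ 1.215 rad (69.6°).
Interpolate at f = 0.24 with slerp weights a = sin((1−f)δ)/sin δ ≈ 0.851, b = sin(fδ)/sin δ ≈ 0.307.
p = a·p₁ + b·p₂ ≈ (0.861, 0.266, 0.433); φ = arcsin(p_z) ≈ 25.65°, λ = atan2(p_y, p_x) ≈ 17.18°.

≈ lat 26°N, lon 17°E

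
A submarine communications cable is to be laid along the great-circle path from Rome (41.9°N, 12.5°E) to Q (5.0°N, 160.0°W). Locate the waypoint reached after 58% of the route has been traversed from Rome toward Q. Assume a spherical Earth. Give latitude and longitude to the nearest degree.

Write both endpoints as unit vectors p₁, p₂ with components (cos φ cos λ, cos φ sin λ, sin φ).
The central angle between the endpoints is δ = arccos(p₁·p₂) ≈ 2.314 rad (132.6°).
Interpolate at f = 0.58 with slerp weights a = sin((1−f)δ)/sin δ ≈ 1.122, b = sin(fδ)/sin δ ≈ 1.323.
p = a·p₁ + b·p₂ ≈ (-0.423, -0.270, 0.865); φ = arcsin(p_z) ≈ 59.86°, λ = atan2(p_y, p_x) ≈ -147.46°.

≈ (60°N, 147°W)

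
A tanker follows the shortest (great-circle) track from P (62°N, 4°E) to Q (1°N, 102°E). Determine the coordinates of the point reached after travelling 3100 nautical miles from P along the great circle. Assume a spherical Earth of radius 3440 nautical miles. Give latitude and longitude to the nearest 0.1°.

From cos δ = sin φ₁ sin φ₂ + cos φ₁ cos φ₂ cos Δλ, the central angle is δ ≈ 1.621 rad (92.9°). The total great-circle distance is δ·R ≈ 1.621 × 3440 ≈ 5575 nmi, so the target fraction is f = 3100/5575 ≈ 0.556.
Interpolate at f ≈ 0.556 with slerp weights a = sin((1−f)δ)/sin δ ≈ 0.660, b = sin(fδ)/sin δ ≈ 0.785.
p = a·p₁ + b·p₂ ≈ (0.146, 0.789, 0.596); φ = arcsin(p_z) ≈ 36.61°, λ = atan2(p_y, p_x) ≈ 79.53°.

≈ (36.6°N, 79.5°E)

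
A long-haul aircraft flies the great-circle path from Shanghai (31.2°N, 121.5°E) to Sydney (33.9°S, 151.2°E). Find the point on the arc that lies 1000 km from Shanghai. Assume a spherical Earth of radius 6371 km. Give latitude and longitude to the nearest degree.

Convert each endpoint to a unit vector on the sphere (x = cos φ cos λ, y = cos φ sin λ, z = sin φ).
The central angle between the endpoints is δ = arccos(p₁·p₂) ≈ 1.237 rad (70.9°). The total great-circle distance is δ·R ≈ 1.237 × 6371 ≈ 7880 km, so the target fraction is f = 1000/7880 ≈ 0.127.
Interpolate at f ≈ 0.127 with slerp weights a = sin((1−f)δ)/sin δ ≈ 0.933, b = sin(fδ)/sin δ ≈ 0.165.
p = a·p₁ + b·p₂ ≈ (-0.538, 0.747, 0.391); φ = arcsin(p_z) ≈ 23.03°, λ = atan2(p_y, p_x) ≈ 125.74°.

≈ 23°N, 126°E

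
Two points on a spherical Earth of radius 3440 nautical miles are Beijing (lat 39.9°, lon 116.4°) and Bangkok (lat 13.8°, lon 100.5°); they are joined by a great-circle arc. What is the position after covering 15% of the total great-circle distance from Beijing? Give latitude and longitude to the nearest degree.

Write both endpoints as unit vectors p₁, p₂ with components (cos φ cos λ, cos φ sin λ, sin φ).
The central angle between the endpoints is δ = arccos(p₁·p₂) ≈ 0.517 rad (29.6°).
Interpolate at f = 0.15 with slerp weights a = sin((1−f)δ)/sin δ ≈ 0.861, b = sin(fδ)/sin δ ≈ 0.157.
p = a·p₁ + b·p₂ ≈ (-0.321, 0.741, 0.589); φ = arcsin(p_z) ≈ 36.12°, λ = atan2(p_y, p_x) ≈ 113.44°.

≈ lat 36°, lon 113°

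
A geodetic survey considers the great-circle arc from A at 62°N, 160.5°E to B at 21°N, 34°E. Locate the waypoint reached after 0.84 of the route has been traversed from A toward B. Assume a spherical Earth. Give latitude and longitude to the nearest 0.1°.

From cos δ = sin φ₁ sin φ₂ + cos φ₁ cos φ₂ cos Δλ, the central angle is δ ≈ 1.515 rad (86.8°).
Interpolate at f = 0.84 with slerp weights a = sin((1−f)δ)/sin δ ≈ 0.240, b = sin(fδ)/sin δ ≈ 0.957.
p = a·p₁ + b·p₂ ≈ (0.635, 0.537, 0.555); φ = arcsin(p_z) ≈ 33.74°, λ = atan2(p_y, p_x) ≈ 40.26°.

≈ 33.7°N, 40.3°E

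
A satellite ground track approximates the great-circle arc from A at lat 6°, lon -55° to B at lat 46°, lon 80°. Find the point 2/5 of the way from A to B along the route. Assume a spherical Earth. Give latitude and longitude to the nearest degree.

≈ lat 42°, lon -24°

From cos δ = sin φ₁ sin φ₂ + cos φ₁ cos φ₂ cos Δλ, the central angle is δ ≈ 1.997 rad (114.4°).
Interpolate at f = 2/5 with slerp weights a = sin((1−f)δ)/sin δ ≈ 1.023, b = sin(fδ)/sin δ ≈ 0.787.
p = a·p₁ + b·p₂ ≈ (0.678, -0.295, 0.673); φ = arcsin(p_z) ≈ 42.29°, λ = atan2(p_y, p_x) ≈ -23.50°.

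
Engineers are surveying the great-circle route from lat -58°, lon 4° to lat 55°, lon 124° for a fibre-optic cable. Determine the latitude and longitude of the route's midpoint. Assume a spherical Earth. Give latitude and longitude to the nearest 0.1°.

Convert each endpoint to a unit vector on the sphere (x = cos φ cos λ, y = cos φ sin λ, z = sin φ).
The central angle between the endpoints is δ = arccos(p₁·p₂) ≈ 2.580 rad (147.8°).
Interpolate at f = 1/2 with slerp weights a = sin((1−f)δ)/sin δ ≈ 1.806, b = sin(fδ)/sin δ ≈ 1.806.
p = a·p₁ + b·p₂ ≈ (0.375, 0.925, -0.052); φ = arcsin(p_z) ≈ -2.99°, λ = atan2(p_y, p_x) ≈ 67.92°.

≈ lat -3.0°, lon 67.9°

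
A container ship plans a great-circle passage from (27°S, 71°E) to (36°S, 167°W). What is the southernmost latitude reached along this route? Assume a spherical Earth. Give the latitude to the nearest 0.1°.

The great circle lies in the plane with unit normal n̂ = (p₁ × p₂)/|p₁ × p₂|.
Here n̂_z ≈ +0.615; the vertex latitude is φ_max = arccos|n̂_z| ≈ 52.0°.
Check via Clairaut: cos φ_max = |cos φ₁| · sin C = cos(27.0°)·sin(136.3°) ≈ 0.615, again giving ≈ 52.0°.

≈ 52.0°S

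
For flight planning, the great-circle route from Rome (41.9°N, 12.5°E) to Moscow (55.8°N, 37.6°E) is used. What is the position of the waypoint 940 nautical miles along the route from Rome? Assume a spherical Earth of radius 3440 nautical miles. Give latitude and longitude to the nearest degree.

≈ 53°N, 29°E

Write both endpoints as unit vectors p₁, p₂ with components (cos φ cos λ, cos φ sin λ, sin φ).
The central angle between the endpoints is δ = arccos(p₁·p₂) ≈ 0.373 rad (21.4°). The total great-circle distance is δ·R ≈ 0.373 × 3440 ≈ 1283 nmi, so the target fraction is f = 940/1283 ≈ 0.732.
Interpolate at f ≈ 0.732 with slerp weights a = sin((1−f)δ)/sin δ ≈ 0.273, b = sin(fδ)/sin δ ≈ 0.740.
p = a·p₁ + b·p₂ ≈ (0.528, 0.298, 0.795); φ = arcsin(p_z) ≈ 52.65°, λ = atan2(p_y, p_x) ≈ 29.42°.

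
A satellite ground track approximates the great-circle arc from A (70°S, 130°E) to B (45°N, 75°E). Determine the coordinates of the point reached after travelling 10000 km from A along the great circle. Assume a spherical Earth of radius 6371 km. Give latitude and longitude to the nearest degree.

From cos δ = sin φ₁ sin φ₂ + cos φ₁ cos φ₂ cos Δλ, the central angle is δ ≈ 2.124 rad (121.7°). The total great-circle distance is δ·R ≈ 2.124 × 6371 ≈ 13534 km, so the target fraction is f = 10000/13534 ≈ 0.739.
Interpolate at f ≈ 0.739 with slerp weights a = sin((1−f)δ)/sin δ ≈ 0.619, b = sin(fδ)/sin δ ≈ 1.176.
p = a·p₁ + b·p₂ ≈ (0.079, 0.965, 0.249); φ = arcsin(p_z) ≈ 14.44°, λ = atan2(p_y, p_x) ≈ 85.32°.

≈ (14°N, 85°E)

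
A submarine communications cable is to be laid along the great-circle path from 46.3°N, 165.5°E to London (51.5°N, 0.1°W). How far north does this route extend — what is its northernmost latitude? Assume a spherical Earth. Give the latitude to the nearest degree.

≈ 84°N

The great circle lies in the plane with unit normal n̂ = (p₁ × p₂)/|p₁ × p₂|.
Here n̂_z ≈ -0.108; the vertex latitude is φ_max = arccos|n̂_z| ≈ 83.8°.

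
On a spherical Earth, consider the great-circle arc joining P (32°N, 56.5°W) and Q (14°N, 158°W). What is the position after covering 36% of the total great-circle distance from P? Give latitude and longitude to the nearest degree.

Write both endpoints as unit vectors p₁, p₂ with components (cos φ cos λ, cos φ sin λ, sin φ).
The central angle between the endpoints is δ = arccos(p₁·p₂) ≈ 1.607 rad (92.1°).
Interpolate at f = 0.36 with slerp weights a = sin((1−f)δ)/sin δ ≈ 0.857, b = sin(fδ)/sin δ ≈ 0.547.
p = a·p₁ + b·p₂ ≈ (-0.091, -0.805, 0.586); φ = arcsin(p_z) ≈ 35.91°, λ = atan2(p_y, p_x) ≈ -96.45°.

≈ (36°N, 96°W)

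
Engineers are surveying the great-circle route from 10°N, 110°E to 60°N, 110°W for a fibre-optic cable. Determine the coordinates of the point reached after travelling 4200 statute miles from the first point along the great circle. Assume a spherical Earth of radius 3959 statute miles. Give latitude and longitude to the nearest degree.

≈ 64°N, 150°E

The haversine formula gives a central angle δ ≈ 1.800 rad (103.1°) between the endpoints. The total great-circle distance is δ·R ≈ 1.800 × 3959 ≈ 7125 mi, so the target fraction is f = 4200/7125 ≈ 0.590.
Interpolate at f ≈ 0.590 with slerp weights a = sin((1−f)δ)/sin δ ≈ 0.691, b = sin(fδ)/sin δ ≈ 0.896.
p = a·p₁ + b·p₂ ≈ (-0.386, 0.219, 0.896); φ = arcsin(p_z) ≈ 63.65°, λ = atan2(p_y, p_x) ≈ 150.47°.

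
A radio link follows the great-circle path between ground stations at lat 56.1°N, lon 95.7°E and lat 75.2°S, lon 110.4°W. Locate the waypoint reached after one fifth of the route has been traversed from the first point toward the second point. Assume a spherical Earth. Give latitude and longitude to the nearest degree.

≈ lat 25°N, lon 106°E

Convert each endpoint to a unit vector on the sphere (x = cos φ cos λ, y = cos φ sin λ, z = sin φ).
The central angle between the endpoints is δ = arccos(p₁·p₂) ≈ 2.766 rad (158.5°).
Interpolate at f = 1/5 with slerp weights a = sin((1−f)δ)/sin δ ≈ 2.185, b = sin(fδ)/sin δ ≈ 1.434.
p = a·p₁ + b·p₂ ≈ (-0.249, 0.869, 0.427); φ = arcsin(p_z) ≈ 25.29°, λ = atan2(p_y, p_x) ≈ 105.97°.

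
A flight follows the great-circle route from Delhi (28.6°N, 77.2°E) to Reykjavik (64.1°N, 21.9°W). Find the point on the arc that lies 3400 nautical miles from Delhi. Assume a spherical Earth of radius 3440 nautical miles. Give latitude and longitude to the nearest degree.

≈ 66°N, 6°E

Write both endpoints as unit vectors p₁, p₂ with components (cos φ cos λ, cos φ sin λ, sin φ).
The central angle between the endpoints is δ = arccos(p₁·p₂) ≈ 1.192 rad (68.3°). The total great-circle distance is δ·R ≈ 1.192 × 3440 ≈ 4100 nmi, so the target fraction is f = 3400/4100 ≈ 0.829.
Interpolate at f ≈ 0.829 with slerp weights a = sin((1−f)δ)/sin δ ≈ 0.217, b = sin(fδ)/sin δ ≈ 0.899.
p = a·p₁ + b·p₂ ≈ (0.407, 0.040, 0.913); φ = arcsin(p_z) ≈ 65.89°, λ = atan2(p_y, p_x) ≈ 5.58°.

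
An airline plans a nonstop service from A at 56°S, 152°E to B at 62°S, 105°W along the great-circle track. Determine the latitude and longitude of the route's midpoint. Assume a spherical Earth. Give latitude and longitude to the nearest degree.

≈ 69°S, 163°W

From cos δ = sin φ₁ sin φ₂ + cos φ₁ cos φ₂ cos Δλ, the central angle is δ ≈ 0.833 rad (47.7°).
Interpolate at f = 1/2 with slerp weights a = sin((1−f)δ)/sin δ ≈ 0.547, b = sin(fδ)/sin δ ≈ 0.547.
p = a·p₁ + b·p₂ ≈ (-0.336, -0.104, -0.936); φ = arcsin(p_z) ≈ -69.38°, λ = atan2(p_y, p_x) ≈ -162.76°.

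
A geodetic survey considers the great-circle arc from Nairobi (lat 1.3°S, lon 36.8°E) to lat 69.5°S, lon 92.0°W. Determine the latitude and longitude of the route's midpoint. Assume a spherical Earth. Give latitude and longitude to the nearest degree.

The haversine formula gives a central angle δ ≈ 1.770 rad (101.4°) between the endpoints.
Interpolate at f = 1/2 with slerp weights a = sin((1−f)δ)/sin δ ≈ 0.790, b = sin(fδ)/sin δ ≈ 0.790.
p = a·p₁ + b·p₂ ≈ (0.622, 0.197, -0.758); φ = arcsin(p_z) ≈ -49.25°, λ = atan2(p_y, p_x) ≈ 17.52°.

≈ lat 49°S, lon 18°E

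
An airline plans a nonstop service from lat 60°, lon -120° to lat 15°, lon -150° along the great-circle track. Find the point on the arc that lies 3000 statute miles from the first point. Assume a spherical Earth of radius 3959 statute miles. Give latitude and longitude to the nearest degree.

The haversine formula gives a central angle δ ≈ 0.873 rad (50.0°) between the endpoints. The total great-circle distance is δ·R ≈ 0.873 × 3959 ≈ 3457 mi, so the target fraction is f = 3000/3457 ≈ 0.868.
Interpolate at f ≈ 0.868 with slerp weights a = sin((1−f)δ)/sin δ ≈ 0.150, b = sin(fδ)/sin δ ≈ 0.897.
p = a·p₁ + b·p₂ ≈ (-0.788, -0.498, 0.362); φ = arcsin(p_z) ≈ 21.24°, λ = atan2(p_y, p_x) ≈ -147.69°.

≈ lat 21°, lon -148°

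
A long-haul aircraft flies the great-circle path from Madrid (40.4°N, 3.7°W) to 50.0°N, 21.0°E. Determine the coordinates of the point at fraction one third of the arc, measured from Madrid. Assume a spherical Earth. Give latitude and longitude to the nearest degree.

Write both endpoints as unit vectors p₁, p₂ with components (cos φ cos λ, cos φ sin λ, sin φ).
The central angle between the endpoints is δ = arccos(p₁·p₂) ≈ 0.345 rad (19.7°).
Interpolate at f = 1/3 with slerp weights a = sin((1−f)δ)/sin δ ≈ 0.674, b = sin(fδ)/sin δ ≈ 0.339.
p = a·p₁ + b·p₂ ≈ (0.716, 0.045, 0.697); φ = arcsin(p_z) ≈ 44.17°, λ = atan2(p_y, p_x) ≈ 3.60°.

≈ 44°N, 4°E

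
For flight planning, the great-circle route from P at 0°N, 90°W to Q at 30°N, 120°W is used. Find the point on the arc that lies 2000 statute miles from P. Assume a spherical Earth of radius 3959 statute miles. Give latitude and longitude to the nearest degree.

≈ 21°N, 110°W

The haversine formula gives a central angle δ ≈ 0.723 rad (41.4°) between the endpoints. The total great-circle distance is δ·R ≈ 0.723 × 3959 ≈ 2861 mi, so the target fraction is f = 2000/2861 ≈ 0.699.
Interpolate at f ≈ 0.699 with slerp weights a = sin((1−f)δ)/sin δ ≈ 0.326, b = sin(fδ)/sin δ ≈ 0.732.
p = a·p₁ + b·p₂ ≈ (-0.317, -0.875, 0.366); φ = arcsin(p_z) ≈ 21.46°, λ = atan2(p_y, p_x) ≈ -109.90°.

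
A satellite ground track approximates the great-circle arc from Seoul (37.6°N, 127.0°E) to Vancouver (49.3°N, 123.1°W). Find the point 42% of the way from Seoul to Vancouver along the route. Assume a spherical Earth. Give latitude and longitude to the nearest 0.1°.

≈ 56.7°N, 163.7°E

The haversine formula gives a central angle δ ≈ 1.280 rad (73.3°) between the endpoints.
Interpolate at f = 0.42 with slerp weights a = sin((1−f)δ)/sin δ ≈ 0.706, b = sin(fδ)/sin δ ≈ 0.535.
p = a·p₁ + b·p₂ ≈ (-0.527, 0.155, 0.836); φ = arcsin(p_z) ≈ 56.70°, λ = atan2(p_y, p_x) ≈ 163.65°.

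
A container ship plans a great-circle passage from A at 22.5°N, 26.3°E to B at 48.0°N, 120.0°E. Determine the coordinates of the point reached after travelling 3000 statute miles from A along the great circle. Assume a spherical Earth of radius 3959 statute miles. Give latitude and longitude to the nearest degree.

Write both endpoints as unit vectors p₁, p₂ with components (cos φ cos λ, cos φ sin λ, sin φ).
The central angle between the endpoints is δ = arccos(p₁·p₂) ≈ 1.324 rad (75.8°). The total great-circle distance is δ·R ≈ 1.324 × 3959 ≈ 5241 mi, so the target fraction is f = 3000/5241 ≈ 0.572.
Interpolate at f ≈ 0.572 with slerp weights a = sin((1−f)δ)/sin δ ≈ 0.553, b = sin(fδ)/sin δ ≈ 0.709.
p = a·p₁ + b·p₂ ≈ (0.221, 0.637, 0.738); φ = arcsin(p_z) ≈ 47.60°, λ = atan2(p_y, p_x) ≈ 70.88°.

≈ 48°N, 71°E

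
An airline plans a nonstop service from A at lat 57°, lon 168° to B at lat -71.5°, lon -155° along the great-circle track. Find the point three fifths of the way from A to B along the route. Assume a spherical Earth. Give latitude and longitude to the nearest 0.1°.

The haversine formula gives a central angle δ ≈ 2.288 rad (131.1°) between the endpoints.
Interpolate at f = 3/5 with slerp weights a = sin((1−f)δ)/sin δ ≈ 1.052, b = sin(fδ)/sin δ ≈ 1.301.
p = a·p₁ + b·p₂ ≈ (-0.935, -0.055, -0.352); φ = arcsin(p_z) ≈ -20.59°, λ = atan2(p_y, p_x) ≈ -176.61°.

≈ lat -20.6°, lon -176.6°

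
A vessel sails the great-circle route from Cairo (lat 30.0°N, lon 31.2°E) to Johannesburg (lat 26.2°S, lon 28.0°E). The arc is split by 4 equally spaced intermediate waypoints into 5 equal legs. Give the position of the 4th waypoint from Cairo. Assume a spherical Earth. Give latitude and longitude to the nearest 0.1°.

Convert each endpoint to a unit vector on the sphere (x = cos φ cos λ, y = cos φ sin λ, z = sin φ).
The central angle between the endpoints is δ = arccos(p₁·p₂) ≈ 0.982 rad (56.3°).
Interpolate at f = 4/5 with slerp weights a = sin((1−f)δ)/sin δ ≈ 0.235, b = sin(fδ)/sin δ ≈ 0.850.
p = a·p₁ + b·p₂ ≈ (0.848, 0.464, -0.258); φ = arcsin(p_z) ≈ -14.96°, λ = atan2(p_y, p_x) ≈ 28.67°.

≈ lat 15.0°S, lon 28.7°E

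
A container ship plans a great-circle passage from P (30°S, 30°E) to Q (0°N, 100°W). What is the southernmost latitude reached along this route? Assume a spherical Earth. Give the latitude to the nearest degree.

The great circle lies in the plane with unit normal n̂ = (p₁ × p₂)/|p₁ × p₂|.
Here n̂_z ≈ -0.799; the vertex latitude is φ_max = arccos|n̂_z| ≈ 37.0°.
Check via Clairaut: cos φ_max = |cos φ₁| · sin C = cos(30.0°)·sin(112.8°) ≈ 0.799, again giving ≈ 37.0°.

≈ 37°S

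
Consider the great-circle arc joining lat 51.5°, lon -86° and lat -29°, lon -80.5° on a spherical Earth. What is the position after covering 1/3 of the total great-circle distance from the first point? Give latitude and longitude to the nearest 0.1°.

≈ lat 24.7°, lon -83.6°

The haversine formula gives a central angle δ ≈ 1.408 rad (80.6°) between the endpoints.
Interpolate at f = 1/3 with slerp weights a = sin((1−f)δ)/sin δ ≈ 0.817, b = sin(fδ)/sin δ ≈ 0.458.
p = a·p₁ + b·p₂ ≈ (0.102, -0.903, 0.418); φ = arcsin(p_z) ≈ 24.68°, λ = atan2(p_y, p_x) ≈ -83.58°.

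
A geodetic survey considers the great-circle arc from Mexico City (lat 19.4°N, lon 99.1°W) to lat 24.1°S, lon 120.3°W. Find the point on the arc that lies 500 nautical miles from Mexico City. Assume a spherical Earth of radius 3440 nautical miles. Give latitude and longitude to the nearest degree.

Convert each endpoint to a unit vector on the sphere (x = cos φ cos λ, y = cos φ sin λ, z = sin φ).
The central angle between the endpoints is δ = arccos(p₁·p₂) ≈ 0.840 rad (48.2°). The total great-circle distance is δ·R ≈ 0.840 × 3440 ≈ 2891 nmi, so the target fraction is f = 500/2891 ≈ 0.173.
Interpolate at f ≈ 0.173 with slerp weights a = sin((1−f)δ)/sin δ ≈ 0.860, b = sin(fδ)/sin δ ≈ 0.194.
p = a·p₁ + b·p₂ ≈ (-0.218, -0.954, 0.206); φ = arcsin(p_z) ≈ 11.90°, λ = atan2(p_y, p_x) ≈ -102.86°.

≈ lat 12°N, lon 103°W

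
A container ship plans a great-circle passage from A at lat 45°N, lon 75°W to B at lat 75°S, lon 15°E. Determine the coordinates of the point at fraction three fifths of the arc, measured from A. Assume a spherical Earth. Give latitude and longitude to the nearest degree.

Convert each endpoint to a unit vector on the sphere (x = cos φ cos λ, y = cos φ sin λ, z = sin φ).
The central angle between the endpoints is δ = arccos(p₁·p₂) ≈ 2.323 rad (133.1°).
Interpolate at f = 3/5 with slerp weights a = sin((1−f)δ)/sin δ ≈ 1.097, b = sin(fδ)/sin δ ≈ 1.348.
p = a·p₁ + b·p₂ ≈ (0.538, -0.659, -0.526); φ = arcsin(p_z) ≈ -31.75°, λ = atan2(p_y, p_x) ≈ -50.78°.

≈ lat 32°S, lon 51°W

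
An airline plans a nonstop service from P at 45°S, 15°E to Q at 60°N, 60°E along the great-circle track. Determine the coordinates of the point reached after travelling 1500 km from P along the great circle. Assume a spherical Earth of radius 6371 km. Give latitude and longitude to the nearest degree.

Convert each endpoint to a unit vector on the sphere (x = cos φ cos λ, y = cos φ sin λ, z = sin φ).
The central angle between the endpoints is δ = arccos(p₁·p₂) ≈ 1.942 rad (111.2°). The total great-circle distance is δ·R ≈ 1.942 × 6371 ≈ 12370 km, so the target fraction is f = 1500/12370 ≈ 0.121.
Interpolate at f ≈ 0.121 with slerp weights a = sin((1−f)δ)/sin δ ≈ 1.063, b = sin(fδ)/sin δ ≈ 0.250.
p = a·p₁ + b·p₂ ≈ (0.789, 0.303, -0.535); φ = arcsin(p_z) ≈ -32.34°, λ = atan2(p_y, p_x) ≈ 21.01°.

≈ 32°S, 21°E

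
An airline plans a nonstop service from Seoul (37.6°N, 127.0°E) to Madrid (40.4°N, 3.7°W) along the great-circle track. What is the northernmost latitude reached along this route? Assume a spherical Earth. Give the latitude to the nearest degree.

≈ 63°N

The great circle lies in the plane with unit normal n̂ = (p₁ × p₂)/|p₁ × p₂|.
Here n̂_z ≈ -0.457; the vertex latitude is φ_max = arccos|n̂_z| ≈ 62.8°.
Check via Clairaut: cos φ_max = |cos φ₁| · sin C = cos(37.6°)·sin(35.3°) ≈ 0.457, again giving ≈ 62.8°.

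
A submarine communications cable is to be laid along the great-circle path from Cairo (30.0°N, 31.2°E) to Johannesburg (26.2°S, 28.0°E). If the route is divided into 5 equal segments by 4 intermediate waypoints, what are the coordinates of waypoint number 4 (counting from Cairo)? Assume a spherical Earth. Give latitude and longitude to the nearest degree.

Convert each endpoint to a unit vector on the sphere (x = cos φ cos λ, y = cos φ sin λ, z = sin φ).
The central angle between the endpoints is δ = arccos(p₁·p₂) ≈ 0.982 rad (56.3°).
Interpolate at f = 4/5 with slerp weights a = sin((1−f)δ)/sin δ ≈ 0.235, b = sin(fδ)/sin δ ≈ 0.850.
p = a·p₁ + b·p₂ ≈ (0.848, 0.464, -0.258); φ = arcsin(p_z) ≈ -14.96°, λ = atan2(p_y, p_x) ≈ 28.67°.

≈ (15°S, 29°E)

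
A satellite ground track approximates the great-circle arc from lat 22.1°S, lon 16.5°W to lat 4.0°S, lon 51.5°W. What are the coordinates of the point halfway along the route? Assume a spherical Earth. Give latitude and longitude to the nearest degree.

≈ lat 14°S, lon 35°W

The haversine formula gives a central angle δ ≈ 0.671 rad (38.4°) between the endpoints.
Interpolate at f = 1/2 with slerp weights a = sin((1−f)δ)/sin δ ≈ 0.529, b = sin(fδ)/sin δ ≈ 0.529.
p = a·p₁ + b·p₂ ≈ (0.799, -0.553, -0.236); φ = arcsin(p_z) ≈ -13.66°, λ = atan2(p_y, p_x) ≈ -34.67°.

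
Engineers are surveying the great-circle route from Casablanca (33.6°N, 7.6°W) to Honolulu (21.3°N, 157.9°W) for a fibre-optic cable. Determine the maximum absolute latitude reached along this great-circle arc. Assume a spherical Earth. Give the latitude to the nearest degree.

The great circle lies in the plane with unit normal n̂ = (p₁ × p₂)/|p₁ × p₂|.
Here n̂_z ≈ -0.436; the vertex latitude is φ_max = arccos|n̂_z| ≈ 64.1°.
Check via Clairaut: cos φ_max = |cos φ₁| · sin C = cos(33.6°)·sin(31.6°) ≈ 0.436, again giving ≈ 64.1°.

≈ 64°N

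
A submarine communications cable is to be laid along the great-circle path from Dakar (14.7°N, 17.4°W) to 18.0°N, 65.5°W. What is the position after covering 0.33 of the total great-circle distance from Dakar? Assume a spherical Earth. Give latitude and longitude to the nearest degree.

≈ 17°N, 33°W

Convert each endpoint to a unit vector on the sphere (x = cos φ cos λ, y = cos φ sin λ, z = sin φ).
The central angle between the endpoints is δ = arccos(p₁·p₂) ≈ 0.805 rad (46.2°).
Interpolate at f = 0.33 with slerp weights a = sin((1−f)δ)/sin δ ≈ 0.713, b = sin(fδ)/sin δ ≈ 0.364.
p = a·p₁ + b·p₂ ≈ (0.801, -0.521, 0.293); φ = arcsin(p_z) ≈ 17.06°, λ = atan2(p_y, p_x) ≈ -33.05°.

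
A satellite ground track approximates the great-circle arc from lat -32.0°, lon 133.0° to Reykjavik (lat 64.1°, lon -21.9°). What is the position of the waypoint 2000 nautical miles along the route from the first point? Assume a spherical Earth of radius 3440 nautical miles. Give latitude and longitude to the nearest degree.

≈ lat 0°, lon 123°

The haversine formula gives a central angle δ ≈ 2.519 rad (144.3°) between the endpoints. The total great-circle distance is δ·R ≈ 2.519 × 3440 ≈ 8664 nmi, so the target fraction is f = 2000/8664 ≈ 0.231.
Interpolate at f ≈ 0.231 with slerp weights a = sin((1−f)δ)/sin δ ≈ 1.600, b = sin(fδ)/sin δ ≈ 0.941.
p = a·p₁ + b·p₂ ≈ (-0.544, 0.839, -0.001); φ = arcsin(p_z) ≈ -0.07°, λ = atan2(p_y, p_x) ≈ 122.96°.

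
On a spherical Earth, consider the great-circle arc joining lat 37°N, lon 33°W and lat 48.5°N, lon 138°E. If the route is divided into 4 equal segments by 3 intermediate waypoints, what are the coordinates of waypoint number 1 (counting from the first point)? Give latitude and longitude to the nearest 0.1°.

≈ lat 60.3°N, lon 28.2°W

The haversine formula gives a central angle δ ≈ 1.643 rad (94.1°) between the endpoints.
Interpolate at f = 1/4 with slerp weights a = sin((1−f)δ)/sin δ ≈ 0.946, b = sin(fδ)/sin δ ≈ 0.400.
p = a·p₁ + b·p₂ ≈ (0.436, -0.234, 0.869); φ = arcsin(p_z) ≈ 60.33°, λ = atan2(p_y, p_x) ≈ -28.19°.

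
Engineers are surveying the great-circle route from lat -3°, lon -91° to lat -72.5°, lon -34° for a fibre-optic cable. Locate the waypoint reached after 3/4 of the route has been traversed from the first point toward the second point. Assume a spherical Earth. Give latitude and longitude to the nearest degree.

≈ lat -58°, lon -67°

Write both endpoints as unit vectors p₁, p₂ with components (cos φ cos λ, cos φ sin λ, sin φ).
The central angle between the endpoints is δ = arccos(p₁·p₂) ≈ 1.356 rad (77.7°).
Interpolate at f = 3/4 with slerp weights a = sin((1−f)δ)/sin δ ≈ 0.340, b = sin(fδ)/sin δ ≈ 0.870.
p = a·p₁ + b·p₂ ≈ (0.211, -0.486, -0.848); φ = arcsin(p_z) ≈ -57.99°, λ = atan2(p_y, p_x) ≈ -66.53°.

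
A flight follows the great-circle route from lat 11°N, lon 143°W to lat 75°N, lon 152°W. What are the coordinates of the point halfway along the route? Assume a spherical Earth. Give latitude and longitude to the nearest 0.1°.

Convert each endpoint to a unit vector on the sphere (x = cos φ cos λ, y = cos φ sin λ, z = sin φ).
The central angle between the endpoints is δ = arccos(p₁·p₂) ≈ 1.120 rad (64.2°).
Interpolate at f = 1/2 with slerp weights a = sin((1−f)δ)/sin δ ≈ 0.590, b = sin(fδ)/sin δ ≈ 0.590.
p = a·p₁ + b·p₂ ≈ (-0.598, -0.420, 0.683); φ = arcsin(p_z) ≈ 43.06°, λ = atan2(p_y, p_x) ≈ -144.87°.

≈ lat 43.1°N, lon 144.9°W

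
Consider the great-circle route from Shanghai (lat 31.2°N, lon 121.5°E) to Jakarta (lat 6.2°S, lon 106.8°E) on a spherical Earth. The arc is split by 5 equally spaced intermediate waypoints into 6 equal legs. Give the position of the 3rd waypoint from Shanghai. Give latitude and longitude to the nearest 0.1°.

The haversine formula gives a central angle δ ≈ 0.697 rad (40.0°) between the endpoints.
Interpolate at f = 3/6 with slerp weights a = sin((1−f)δ)/sin δ ≈ 0.532, b = sin(fδ)/sin δ ≈ 0.532.
p = a·p₁ + b·p₂ ≈ (-0.391, 0.894, 0.218); φ = arcsin(p_z) ≈ 12.60°, λ = atan2(p_y, p_x) ≈ 113.60°.

≈ lat 12.6°N, lon 113.6°E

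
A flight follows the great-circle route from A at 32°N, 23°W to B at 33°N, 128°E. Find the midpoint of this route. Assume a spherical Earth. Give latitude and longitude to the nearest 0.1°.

≈ 68.5°N, 51.3°E

From cos δ = sin φ₁ sin φ₂ + cos φ₁ cos φ₂ cos Δλ, the central angle is δ ≈ 1.911 rad (109.5°).
Interpolate at f = 1/2 with slerp weights a = sin((1−f)δ)/sin δ ≈ 0.866, b = sin(fδ)/sin δ ≈ 0.866.
p = a·p₁ + b·p₂ ≈ (0.229, 0.285, 0.931); φ = arcsin(p_z) ≈ 68.54°, λ = atan2(p_y, p_x) ≈ 51.27°.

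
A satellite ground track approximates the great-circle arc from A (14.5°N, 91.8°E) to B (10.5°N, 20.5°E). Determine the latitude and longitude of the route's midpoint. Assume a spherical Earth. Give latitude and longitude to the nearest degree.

The haversine formula gives a central angle δ ≈ 1.212 rad (69.5°) between the endpoints.
Interpolate at f = 1/2 with slerp weights a = sin((1−f)δ)/sin δ ≈ 0.608, b = sin(fδ)/sin δ ≈ 0.608.
p = a·p₁ + b·p₂ ≈ (0.542, 0.798, 0.263); φ = arcsin(p_z) ≈ 15.26°, λ = atan2(p_y, p_x) ≈ 55.83°.

≈ (15°N, 56°E)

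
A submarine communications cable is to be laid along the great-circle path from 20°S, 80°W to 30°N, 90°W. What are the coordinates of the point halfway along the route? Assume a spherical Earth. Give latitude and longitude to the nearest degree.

Convert each endpoint to a unit vector on the sphere (x = cos φ cos λ, y = cos φ sin λ, z = sin φ).
The central angle between the endpoints is δ = arccos(p₁·p₂) ≈ 0.889 rad (50.9°).
Interpolate at f = 1/2 with slerp weights a = sin((1−f)δ)/sin δ ≈ 0.554, b = sin(fδ)/sin δ ≈ 0.554.
p = a·p₁ + b·p₂ ≈ (0.090, -0.992, 0.087); φ = arcsin(p_z) ≈ 5.02°, λ = atan2(p_y, p_x) ≈ -84.80°.

≈ 5°N, 85°W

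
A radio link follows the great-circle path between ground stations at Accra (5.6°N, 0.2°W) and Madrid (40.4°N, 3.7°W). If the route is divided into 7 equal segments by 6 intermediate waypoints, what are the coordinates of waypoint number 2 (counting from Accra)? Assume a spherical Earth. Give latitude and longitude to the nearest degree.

Write both endpoints as unit vectors p₁, p₂ with components (cos φ cos λ, cos φ sin λ, sin φ).
The central angle between the endpoints is δ = arccos(p₁·p₂) ≈ 0.610 rad (34.9°).
Interpolate at f = 2/7 with slerp weights a = sin((1−f)δ)/sin δ ≈ 0.737, b = sin(fδ)/sin δ ≈ 0.303.
p = a·p₁ + b·p₂ ≈ (0.963, -0.017, 0.268); φ = arcsin(p_z) ≈ 15.55°, λ = atan2(p_y, p_x) ≈ -1.04°.

≈ 16°N, 1°W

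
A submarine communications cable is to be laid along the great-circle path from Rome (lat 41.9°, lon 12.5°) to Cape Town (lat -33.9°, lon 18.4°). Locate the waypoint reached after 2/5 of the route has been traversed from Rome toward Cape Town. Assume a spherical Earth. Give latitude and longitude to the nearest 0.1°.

≈ lat 11.6°, lon 15.1°

The haversine formula gives a central angle δ ≈ 1.326 rad (76.0°) between the endpoints.
Interpolate at f = 2/5 with slerp weights a = sin((1−f)δ)/sin δ ≈ 0.736, b = sin(fδ)/sin δ ≈ 0.521.
p = a·p₁ + b·p₂ ≈ (0.946, 0.255, 0.201); φ = arcsin(p_z) ≈ 11.59°, λ = atan2(p_y, p_x) ≈ 15.10°.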